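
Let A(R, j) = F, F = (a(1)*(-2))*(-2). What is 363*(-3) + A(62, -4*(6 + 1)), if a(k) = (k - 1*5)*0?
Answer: -1089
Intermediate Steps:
a(k) = 0 (a(k) = (k - 5)*0 = (-5 + k)*0 = 0)
F = 0 (F = (0*(-2))*(-2) = 0*(-2) = 0)
A(R, j) = 0
363*(-3) + A(62, -4*(6 + 1)) = 363*(-3) + 0 = -1089 + 0 = -1089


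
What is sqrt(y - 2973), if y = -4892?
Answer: 11*I*sqrt(65) ≈ 88.685*I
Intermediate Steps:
sqrt(y - 2973) = sqrt(-4892 - 2973) = sqrt(-7865) = 11*I*sqrt(65)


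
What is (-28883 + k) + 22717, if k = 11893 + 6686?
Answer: 12413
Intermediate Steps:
k = 18579
(-28883 + k) + 22717 = (-28883 + 18579) + 22717 = -10304 + 22717 = 12413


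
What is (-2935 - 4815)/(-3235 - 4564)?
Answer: 7750/7799 ≈ 0.99372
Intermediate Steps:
(-2935 - 4815)/(-3235 - 4564) = -7750/(-7799) = -7750*(-1/7799) = 7750/7799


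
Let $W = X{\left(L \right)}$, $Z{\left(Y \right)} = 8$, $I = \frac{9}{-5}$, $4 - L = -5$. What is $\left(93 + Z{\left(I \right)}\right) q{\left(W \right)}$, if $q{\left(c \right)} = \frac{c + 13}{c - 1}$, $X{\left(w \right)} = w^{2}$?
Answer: $\frac{4747}{40} \approx 118.68$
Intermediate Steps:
$L = 9$ ($L = 4 - -5 = 4 + 5 = 9$)
$I = - \frac{9}{5}$ ($I = 9 \left(- \frac{1}{5}\right) = - \frac{9}{5} \approx -1.8$)
$W = 81$ ($W = 9^{2} = 81$)
$q{\left(c \right)} = \frac{13 + c}{-1 + c}$
$\left(93 + Z{\left(I \right)}\right) q{\left(W \right)} = \left(93 + 8\right) \frac{13 + 81}{-1 + 81} = 101 \cdot \frac{1}{80} \cdot 94 = 101 \cdot \frac{47}{40} = \frac{4747}{40}$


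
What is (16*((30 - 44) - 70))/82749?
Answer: -448/27583 ≈ -0.016242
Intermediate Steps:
(16*((30 - 44) - 70))/82749 = (16*(-14 - 70))*(1/82749) = (16*(-84))*(1/82749) = -1344*1/82749 = -448/27583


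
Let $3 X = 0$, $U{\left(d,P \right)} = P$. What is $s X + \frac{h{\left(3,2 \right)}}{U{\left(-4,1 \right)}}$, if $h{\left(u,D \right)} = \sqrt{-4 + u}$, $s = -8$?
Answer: $i \approx 1.0 i$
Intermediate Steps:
$X = 0$ ($X = \frac{1}{3} \cdot 0 = 0$)
$s X + \frac{h{\left(3,2 \right)}}{U{\left(-4,1 \right)}} = \left(-8\right) 0 + \frac{\sqrt{-4 + 3}}{1} = 0 + \sqrt{-1} \cdot 1 = 0 + i 1 = 0 + i = i$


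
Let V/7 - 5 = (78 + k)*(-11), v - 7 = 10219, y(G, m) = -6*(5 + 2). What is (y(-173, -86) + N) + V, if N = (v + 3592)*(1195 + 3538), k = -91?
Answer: 65401588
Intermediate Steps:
y(G, m) = -42 (y(G, m) = -6*7 = -42)
v = 10226 (v = 7 + 10219 = 10226)
V = 1036 (V = 35 + 7*((78 - 91)*(-11)) = 35 + 7*(-13*(-11)) = 35 + 7*143 = 35 + 1001 = 1036)
N = 65400594 (N = (10226 + 3592)*(1195 + 3538) = 13818*4733 = 65400594)
(y(-173, -86) + N) + V = (-42 + 65400594) + 1036 = 65400552 + 1036 = 65401588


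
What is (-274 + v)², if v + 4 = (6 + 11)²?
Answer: 121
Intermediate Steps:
v = 285 (v = -4 + (6 + 11)² = -4 + 17² = -4 + 289 = 285)
(-274 + v)² = (-274 + 285)² = 11² = 121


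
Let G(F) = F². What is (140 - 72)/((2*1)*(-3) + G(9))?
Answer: 68/75 ≈ 0.90667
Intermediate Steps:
(140 - 72)/((2*1)*(-3) + G(9)) = (140 - 72)/((2*1)*(-3) + 9²) = 68/(2*(-3) + 81) = 68/(-6 + 81) = 68/75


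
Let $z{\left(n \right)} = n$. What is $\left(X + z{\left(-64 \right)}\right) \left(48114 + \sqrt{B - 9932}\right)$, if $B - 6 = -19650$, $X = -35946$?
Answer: $-1732585140 - 72020 i \sqrt{7394} \approx -1.7326 \cdot 10^{9} - 6.1929 \cdot 10^{6} i$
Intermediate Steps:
$B = -19644$ ($B = 6 - 19650 = -19644$)
$\left(X + z{\left(-64 \right)}\right) \left(48114 + \sqrt{B - 9932}\right) = \left(-35946 - 64\right) \left(48114 + \sqrt{-19644 - 9932}\right) = - 36010 \left(48114 + \sqrt{-29576}\right) = - 36010 \left(48114 + 2 i \sqrt{7394}\right) = -1732585140 - 72020 i \sqrt{7394}$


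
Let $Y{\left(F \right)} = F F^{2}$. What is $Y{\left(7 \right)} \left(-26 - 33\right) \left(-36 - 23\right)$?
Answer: $1193983$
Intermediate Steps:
$Y{\left(F \right)} = F^{3}$
$Y{\left(7 \right)} \left(-26 - 33\right) \left(-36 - 23\right) = 7^{3} \left(-26 - 33\right) \left(-36 - 23\right) = 343 \left(\left(-59\right) \left(-59\right)\right) = 343 \cdot 3481 = 1193983$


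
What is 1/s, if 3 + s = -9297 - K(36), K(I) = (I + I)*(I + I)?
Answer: -1/14484 ≈ -6.9042e-5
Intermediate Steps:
K(I) = 4*I² (K(I) = (2*I)*(2*I) = 4*I²)
s = -14484 (s = -3 + (-9297 - 4*36²) = -3 + (-9297 - 4*1296) = -3 + (-9297 - 1*5184) = -3 + (-9297 - 5184) = -3 - 14481 = -14484)
1/s = 1/(-14484) = -1/14484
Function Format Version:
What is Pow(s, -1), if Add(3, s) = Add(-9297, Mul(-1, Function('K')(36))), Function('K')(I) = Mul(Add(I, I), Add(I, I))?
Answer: Rational(-1, 14484) ≈ -6.9042e-5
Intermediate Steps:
Function('K')(I) = Mul(4, Pow(I, 2)) (Function('K')(I) = Mul(Mul(2, I), Mul(2, I)) = Mul(4, Pow(I, 2)))
s = -14484 (s = Add(-3, Add(-9297, Mul(-1, Mul(4, Pow(36, 2))))) = Add(-3, Add(-9297, Mul(-1, Mul(4, 1296)))) = Add(-3, Add(-9297, Mul(-1, 5184))) = Add(-3, Add(-9297, -5184)) = Add(-3, -14481) = -14484)
Pow(s, -1) = Pow(-14484, -1) = Rational(-1, 14484)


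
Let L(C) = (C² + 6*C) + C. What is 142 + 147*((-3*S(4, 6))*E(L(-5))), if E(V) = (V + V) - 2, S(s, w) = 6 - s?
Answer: 19546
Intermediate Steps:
L(C) = C² + 7*C
E(V) = -2 + 2*V (E(V) = 2*V - 2 = -2 + 2*V)
142 + 147*((-3*S(4, 6))*E(L(-5))) = 142 + 147*((-3*(6 - 1*4))*(-2 + 2*(-5*(7 - 5)))) = 142 + 147*((-3*(6 - 4))*(-2 + 2*(-5*2))) = 142 + 147*((-3*2)*(-2 + 2*(-10))) = 142 + 147*(-6*(-2 - 20)) = 142 + 147*(-6*(-22)) = 142 + 147*132 = 142 + 19404 = 19546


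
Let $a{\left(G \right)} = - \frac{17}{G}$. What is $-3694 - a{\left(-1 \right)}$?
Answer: $-3711$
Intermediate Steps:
$-3694 - a{\left(-1 \right)} = -3694 - - \frac{17}{-1} = -3694 - \left(-17\right) \left(-1\right) = -3694 - 17 = -3711$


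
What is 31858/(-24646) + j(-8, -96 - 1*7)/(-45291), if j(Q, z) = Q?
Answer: -721341755/558120993 ≈ -1.2924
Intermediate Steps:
31858/(-24646) + j(-8, -96 - 1*7)/(-45291) = 31858/(-24646) - 8/(-45291) = 31858*(-1/24646) - 8*(-1/45291) = -15929/12323 + 8/45291 = -721341755/558120993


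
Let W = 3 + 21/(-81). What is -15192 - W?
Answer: -410258/27 ≈ -15195.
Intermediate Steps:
W = 74/27 (W = 3 - 1/81*21 = 3 - 7/27 = 74/27 ≈ 2.7407)
-15192 - W = -15192 - 1*74/27 = -15192 - 74/27 = -410258/27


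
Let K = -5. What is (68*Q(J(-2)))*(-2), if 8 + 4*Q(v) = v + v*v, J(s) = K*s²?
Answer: -12648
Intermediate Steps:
J(s) = -5*s²
Q(v) = -2 + v/4 + v²/4 (Q(v) = -2 + (v + v*v)/4 = -2 + (v + v²)/4 = -2 + (v/4 + v²/4) = -2 + v/4 + v²/4)
(68*Q(J(-2)))*(-2) = (68*(-2 + (-5*(-2)²)/4 + (-5*(-2)²)²/4))*(-2) = (68*(-2 + (-5*4)/4 + (-5*4)²/4))*(-2) = (68*(-2 + (¼)*(-20) + (¼)*(-20)²))*(-2) = (68*(-2 - 5 + (¼)*400))*(-2) = (68*(-2 - 5 + 100))*(-2) = (68*93)*(-2) = 6324*(-2) = -12648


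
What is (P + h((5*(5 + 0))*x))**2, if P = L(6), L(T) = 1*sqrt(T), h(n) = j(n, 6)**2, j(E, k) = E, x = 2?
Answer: (2500 + sqrt(6))**2 ≈ 6.2623e+6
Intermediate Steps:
h(n) = n**2
L(T) = sqrt(T)
P = sqrt(6) ≈ 2.4495
(P + h((5*(5 + 0))*x))**2 = (sqrt(6) + ((5*(5 + 0))*2)**2)**2 = (sqrt(6) + ((5*5)*2)**2)**2 = (sqrt(6) + (25*2)**2)**2 = (sqrt(6) + 50**2)**2 = (sqrt(6) + 2500)**2 = (2500 + sqrt(6))**2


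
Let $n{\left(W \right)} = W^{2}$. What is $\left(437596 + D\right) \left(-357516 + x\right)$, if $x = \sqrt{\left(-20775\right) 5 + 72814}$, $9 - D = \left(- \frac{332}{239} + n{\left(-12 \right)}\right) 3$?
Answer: $- \frac{37355181887988}{239} + \frac{104485343 i \sqrt{31061}}{239} \approx -1.563 \cdot 10^{11} + 7.7049 \cdot 10^{7} i$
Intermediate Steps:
$D = - \frac{100101}{239}$ ($D = 9 - \left(- \frac{332}{239} + \left(-12\right)^{2}\right) 3 = 9 - \left(\left(-332\right) \frac{1}{239} + 144\right) 3 = 9 - \left(- \frac{332}{239} + 144\right) 3 = 9 - \frac{34084}{239} \cdot 3 = 9 - \frac{102252}{239} = - \frac{100101}{239} \approx -418.83$)
$x = i \sqrt{31061}$ ($x = \sqrt{-103875 + 72814} = \sqrt{-31061} = i \sqrt{31061} \approx 176.24 i$)
$\left(437596 + D\right) \left(-357516 + x\right) = \left(437596 - \frac{100101}{239}\right) \left(-357516 + i \sqrt{31061}\right) = \frac{104485343 \left(-357516 + i \sqrt{31061}\right)}{239} = - \frac{37355181887988}{239} + \frac{104485343 i \sqrt{31061}}{239}$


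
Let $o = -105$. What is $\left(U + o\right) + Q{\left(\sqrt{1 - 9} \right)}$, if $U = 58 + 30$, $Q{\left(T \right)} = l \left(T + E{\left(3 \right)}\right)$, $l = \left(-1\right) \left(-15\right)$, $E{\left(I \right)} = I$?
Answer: $28 + 30 i \sqrt{2} \approx 28.0 + 42.426 i$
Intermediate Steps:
$l = 15$
$Q{\left(T \right)} = 45 + 15 T$ ($Q{\left(T \right)} = 15 \left(T + 3\right) = 15 \left(3 + T\right) = 45 + 15 T$)
$U = 88$
$\left(U + o\right) + Q{\left(\sqrt{1 - 9} \right)} = \left(88 - 105\right) + \left(45 + 15 \sqrt{1 - 9}\right) = -17 + \left(45 + 15 \sqrt{-8}\right) = -17 + \left(45 + 15 \cdot 2 i \sqrt{2}\right) = -17 + \left(45 + 30 i \sqrt{2}\right) = 28 + 30 i \sqrt{2}$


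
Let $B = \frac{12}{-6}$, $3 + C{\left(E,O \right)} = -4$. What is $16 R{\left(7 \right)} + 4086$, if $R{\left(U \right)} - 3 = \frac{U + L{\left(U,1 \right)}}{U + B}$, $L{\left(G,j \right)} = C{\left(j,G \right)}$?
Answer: $4134$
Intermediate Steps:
$C{\left(E,O \right)} = -7$ ($C{\left(E,O \right)} = -3 - 4 = -7$)
$L{\left(G,j \right)} = -7$
$B = -2$ ($B = 12 \left(- \frac{1}{6}\right) = -2$)
$R{\left(U \right)} = 3 + \frac{-7 + U}{-2 + U}$ ($R{\left(U \right)} = 3 + \frac{U - 7}{U - 2} = 3 + \frac{-7 + U}{-2 + U}$)
$16 R{\left(7 \right)} + 4086 = 16 \frac{-13 + 4 \cdot 7}{-2 + 7} + 4086 = 16 \frac{-13 + 28}{5} + 4086 = 16 \cdot \frac{1}{5} \cdot 15 + 4086 = 16 \cdot 3 + 4086 = 48 + 4086 = 4134$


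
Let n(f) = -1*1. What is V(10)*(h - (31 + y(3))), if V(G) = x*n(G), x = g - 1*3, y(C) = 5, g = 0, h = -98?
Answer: -402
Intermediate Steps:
n(f) = -1
x = -3 (x = 0 - 1*3 = 0 - 3 = -3)
V(G) = 3 (V(G) = -3*(-1) = 3)
V(10)*(h - (31 + y(3))) = 3*(-98 - (31 + 5)) = 3*(-98 - 1*36) = 3*(-98 - 36) = 3*(-134) = -402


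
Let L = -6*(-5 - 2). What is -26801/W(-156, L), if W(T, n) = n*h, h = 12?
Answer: -26801/504 ≈ -53.177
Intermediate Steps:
L = 42 (L = -6*(-7) = 42)
W(T, n) = 12*n (W(T, n) = n*12 = 12*n)
-26801/W(-156, L) = -26801/(12*42) = -26801/504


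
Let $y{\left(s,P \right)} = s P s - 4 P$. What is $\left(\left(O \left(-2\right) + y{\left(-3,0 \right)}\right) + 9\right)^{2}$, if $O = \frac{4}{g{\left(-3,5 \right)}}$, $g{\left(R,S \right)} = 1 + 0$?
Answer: $1$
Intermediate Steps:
$g{\left(R,S \right)} = 1$
$O = 4$ ($O = \frac{4}{1} = 4 \cdot 1 = 4$)
$y{\left(s,P \right)} = - 4 P + P s^{2}$ ($y{\left(s,P \right)} = P s s - 4 P = P s^{2} - 4 P = - 4 P + P s^{2}$)
$\left(\left(O \left(-2\right) + y{\left(-3,0 \right)}\right) + 9\right)^{2} = \left(\left(4 \left(-2\right) + 0 \left(-4 + \left(-3\right)^{2}\right)\right) + 9\right)^{2} = \left(\left(-8 + 0 \left(-4 + 9\right)\right) + 9\right)^{2} = \left(\left(-8 + 0 \cdot 5\right) + 9\right)^{2} = \left(\left(-8 + 0\right) + 9\right)^{2} = \left(-8 + 9\right)^{2} = 1^{2} = 1$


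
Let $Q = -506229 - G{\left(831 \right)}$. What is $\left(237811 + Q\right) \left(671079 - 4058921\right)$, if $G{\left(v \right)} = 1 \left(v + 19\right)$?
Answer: $912237439656$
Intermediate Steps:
$G{\left(v \right)} = 19 + v$ ($G{\left(v \right)} = 1 \left(19 + v\right) = 19 + v$)
$Q = -507079$ ($Q = -506229 - \left(19 + 831\right) = -506229 - 850 = -507079$)
$\left(237811 + Q\right) \left(671079 - 4058921\right) = \left(237811 - 507079\right) \left(671079 - 4058921\right) = \left(-269268\right) \left(-3387842\right) = 912237439656$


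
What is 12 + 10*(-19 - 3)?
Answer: -208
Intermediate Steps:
12 + 10*(-19 - 3) = 12 + 10*(-22) = 12 - 220 = -208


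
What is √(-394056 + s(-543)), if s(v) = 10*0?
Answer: 6*I*√10946 ≈ 627.74*I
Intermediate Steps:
s(v) = 0
√(-394056 + s(-543)) = √(-394056 + 0) = √(-394056) = 6*I*√10946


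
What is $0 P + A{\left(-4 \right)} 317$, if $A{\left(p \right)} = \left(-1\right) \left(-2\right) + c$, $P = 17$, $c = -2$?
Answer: $0$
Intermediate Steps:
$A{\left(p \right)} = 0$ ($A{\left(p \right)} = \left(-1\right) \left(-2\right) - 2 = 2 - 2 = 0$)
$0 P + A{\left(-4 \right)} 317 = 0 \cdot 17 + 0 \cdot 317 = 0 + 0 = 0$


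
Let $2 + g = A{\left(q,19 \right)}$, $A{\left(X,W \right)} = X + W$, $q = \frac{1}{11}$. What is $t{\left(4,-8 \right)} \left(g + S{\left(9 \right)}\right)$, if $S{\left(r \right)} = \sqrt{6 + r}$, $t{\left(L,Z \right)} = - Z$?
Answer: $\frac{1504}{11} + 8 \sqrt{15} \approx 167.71$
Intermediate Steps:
$q = \frac{1}{11} \approx 0.090909$
$A{\left(X,W \right)} = W + X$
$g = \frac{188}{11}$ ($g = -2 + \left(19 + \frac{1}{11}\right) = -2 + \frac{210}{11} = \frac{188}{11} \approx 17.091$)
$t{\left(4,-8 \right)} \left(g + S{\left(9 \right)}\right) = \left(-1\right) \left(-8\right) \left(\frac{188}{11} + \sqrt{6 + 9}\right) = 8 \left(\frac{188}{11} + \sqrt{15}\right) = \frac{1504}{11} + 8 \sqrt{15}$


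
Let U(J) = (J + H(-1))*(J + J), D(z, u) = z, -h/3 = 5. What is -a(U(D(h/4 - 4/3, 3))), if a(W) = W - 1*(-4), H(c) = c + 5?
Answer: -1081/72 ≈ -15.014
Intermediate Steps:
h = -15 (h = -3*5 = -15)
H(c) = 5 + c
U(J) = 2*J*(4 + J) (U(J) = (J + (5 - 1))*(J + J) = (J + 4)*(2*J) = (4 + J)*(2*J) = 2*J*(4 + J))
a(W) = 4 + W (a(W) = W + 4 = 4 + W)
-a(U(D(h/4 - 4/3, 3))) = -(4 + 2*(-15/4 - 4/3)*(4 + (-15/4 - 4/3))) = -(4 + 2*(-61/12)*(4 - 61/12)) = -(4 + 2*(-61/12)*(-13/12)) = -(4 + 793/72) = -1*1081/72 = -1081/72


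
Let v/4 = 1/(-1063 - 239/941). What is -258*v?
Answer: 485556/500261 ≈ 0.97060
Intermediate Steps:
v = -1882/500261 (v = 4/(-1063 - 239/941) = 4/(-1000522/941) = 4*(-941/1000522) = -1882/500261 ≈ -0.0037620)
-258*v = -258*(-1882/500261) = 485556/500261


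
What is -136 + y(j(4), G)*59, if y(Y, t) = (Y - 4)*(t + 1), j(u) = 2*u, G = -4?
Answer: -844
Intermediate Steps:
y(Y, t) = (1 + t)*(-4 + Y) (y(Y, t) = (-4 + Y)*(1 + t) = (1 + t)*(-4 + Y))
-136 + y(j(4), G)*59 = -136 + (-4 + 2*4 - 4*(-4) + (2*4)*(-4))*59 = -136 + (-4 + 8 + 16 + 8*(-4))*59 = -136 + (-4 + 8 + 16 - 32)*59 = -136 - 12*59 = -136 - 708 = -844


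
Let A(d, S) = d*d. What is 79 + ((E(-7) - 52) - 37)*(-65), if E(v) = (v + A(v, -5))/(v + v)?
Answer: 6059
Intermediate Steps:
A(d, S) = d**2
E(v) = (v + v**2)/(2*v) (E(v) = (v + v**2)/(v + v) = (v + v**2)/((2*v)) = (v + v**2)*(1/(2*v)) = (v + v**2)/(2*v))
79 + ((E(-7) - 52) - 37)*(-65) = 79 + (((1/2 + (1/2)*(-7)) - 52) - 37)*(-65) = 79 + (((1/2 - 7/2) - 52) - 37)*(-65) = 79 + ((-3 - 52) - 37)*(-65) = 79 + (-55 - 37)*(-65) = 79 - 92*(-65) = 79 + 5980 = 6059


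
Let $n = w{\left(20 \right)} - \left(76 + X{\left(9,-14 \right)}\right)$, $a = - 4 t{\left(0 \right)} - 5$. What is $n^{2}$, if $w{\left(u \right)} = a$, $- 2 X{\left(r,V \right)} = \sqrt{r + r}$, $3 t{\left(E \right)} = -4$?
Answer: $\frac{103139}{18} - 227 \sqrt{2} \approx 5408.9$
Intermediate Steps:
$t{\left(E \right)} = - \frac{4}{3}$ ($t{\left(E \right)} = \frac{1}{3} \left(-4\right) = - \frac{4}{3}$)
$X{\left(r,V \right)} = - \frac{\sqrt{2} \sqrt{r}}{2}$ ($X{\left(r,V \right)} = - \frac{\sqrt{r + r}}{2} = - \frac{\sqrt{2 r}}{2} = - \frac{\sqrt{2} \sqrt{r}}{2}$)
$a = \frac{1}{3}$ ($a = \left(-4\right) \left(- \frac{4}{3}\right) - 5 = \frac{16}{3} - 5 = \frac{1}{3} \approx 0.33333$)
$w{\left(u \right)} = \frac{1}{3}$
$n = - \frac{227}{3} + \frac{3 \sqrt{2}}{2}$ ($n = \frac{1}{3} - \left(76 - \frac{\sqrt{2} \sqrt{9}}{2}\right) = \frac{1}{3} - \left(76 - \frac{1}{2} \sqrt{2} \cdot 3\right) = \frac{1}{3} - \left(76 - \frac{3 \sqrt{2}}{2}\right) = - \frac{227}{3} + \frac{3 \sqrt{2}}{2} \approx -73.545$)
$n^{2} = \left(- \frac{227}{3} + \frac{3 \sqrt{2}}{2}\right)^{2}$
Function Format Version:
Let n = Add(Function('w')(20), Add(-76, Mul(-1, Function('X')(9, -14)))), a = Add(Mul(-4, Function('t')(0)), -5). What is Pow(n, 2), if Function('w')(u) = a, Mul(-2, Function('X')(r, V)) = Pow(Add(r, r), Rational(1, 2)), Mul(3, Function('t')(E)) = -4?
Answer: Add(Rational(103139, 18), Mul(-227, Pow(2, Rational(1, 2)))) ≈ 5408.9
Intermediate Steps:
Function('t')(E) = Rational(-4, 3) (Function('t')(E) = Mul(Rational(1, 3), -4) = Rational(-4, 3))
Function('X')(r, V) = Mul(Rational(-1, 2), Pow(2, Rational(1, 2)), Pow(r, Rational(1, 2))) (Function('X')(r, V) = Mul(Rational(-1, 2), Pow(Add(r, r), Rational(1, 2))) = Mul(Rational(-1, 2), Pow(Mul(2, r), Rational(1, 2))) = Mul(Rational(-1, 2), Mul(Pow(2, Rational(1, 2)), Pow(r, Rational(1, 2)))) = Mul(Rational(-1, 2), Pow(2, Rational(1, 2)), Pow(r, Rational(1, 2))))
a = Rational(1, 3) (a = Add(Mul(-4, Rational(-4, 3)), -5) = Add(Rational(16, 3), -5) = Rational(1, 3) ≈ 0.33333)
Function('w')(u) = Rational(1, 3)
n = Add(Rational(-227, 3), Mul(Rational(3, 2), Pow(2, Rational(1, 2)))) (n = Add(Rational(1, 3), Add(-76, Mul(-1, Mul(Rational(-1, 2), Pow(2, Rational(1, 2)), Pow(9, Rational(1, 2)))))) = Add(Rational(1, 3), Add(-76, Mul(-1, Mul(Rational(-1, 2), Pow(2, Rational(1, 2)), 3)))) = Add(Rational(1, 3), Add(-76, Mul(-1, Mul(Rational(-3, 2), Pow(2, Rational(1, 2)))))) = Add(Rational(1, 3), Add(-76, Mul(Rational(3, 2), Pow(2, Rational(1, 2))))) = Add(Rational(-227, 3), Mul(Rational(3, 2), Pow(2, Rational(1, 2)))) ≈ -73.545)
Pow(n, 2) = Pow(Add(Rational(-227, 3), Mul(Rational(3, 2), Pow(2, Rational(1, 2)))), 2)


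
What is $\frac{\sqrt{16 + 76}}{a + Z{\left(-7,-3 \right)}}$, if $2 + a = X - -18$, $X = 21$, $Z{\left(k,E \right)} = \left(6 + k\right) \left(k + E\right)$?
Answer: $\frac{2 \sqrt{23}}{47} \approx 0.20408$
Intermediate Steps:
$Z{\left(k,E \right)} = \left(6 + k\right) \left(E + k\right)$
$a = 37$ ($a = -2 + \left(21 - -18\right) = -2 + \left(21 + 18\right) = -2 + 39 = 37$)
$\frac{\sqrt{16 + 76}}{a + Z{\left(-7,-3 \right)}} = \frac{\sqrt{16 + 76}}{37 + \left(\left(-7\right)^{2} + 6 \left(-3\right) + 6 \left(-7\right) - -21\right)} = \frac{\sqrt{92}}{37 + \left(49 - 18 - 42 + 21\right)} = \frac{2 \sqrt{23}}{37 + 10} = \frac{2 \sqrt{23}}{47}$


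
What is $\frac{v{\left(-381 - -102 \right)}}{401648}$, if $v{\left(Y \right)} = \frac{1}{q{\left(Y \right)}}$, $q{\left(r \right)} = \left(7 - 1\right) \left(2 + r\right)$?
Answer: $- \frac{1}{667538976} \approx -1.498 \cdot 10^{-9}$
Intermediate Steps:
$q{\left(r \right)} = 12 + 6 r$ ($q{\left(r \right)} = 6 \left(2 + r\right) = 12 + 6 r$)
$v{\left(Y \right)} = \frac{1}{12 + 6 Y}$
$\frac{v{\left(-381 - -102 \right)}}{401648} = \frac{\frac{1}{6} \frac{1}{2 - 279}}{401648} = \frac{1}{6 \left(2 + \left(-381 + 102\right)\right)} \frac{1}{401648} = \frac{1}{6 \left(2 - 279\right)} \frac{1}{401648} = \frac{1}{6 \left(-277\right)} \frac{1}{401648} = \frac{1}{6} \left(- \frac{1}{277}\right) \frac{1}{401648} = \left(- \frac{1}{1662}\right) \frac{1}{401648} = - \frac{1}{667538976}$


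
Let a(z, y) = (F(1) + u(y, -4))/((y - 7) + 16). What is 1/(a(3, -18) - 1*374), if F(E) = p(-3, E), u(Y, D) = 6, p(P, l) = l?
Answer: -9/3373 ≈ -0.0026682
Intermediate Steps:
F(E) = E
a(z, y) = 7/(9 + y) (a(z, y) = (1 + 6)/((y - 7) + 16) = 7/((-7 + y) + 16) = 7/(9 + y))
1/(a(3, -18) - 1*374) = 1/(7/(9 - 18) - 1*374) = 1/(7/(-9) - 374) = 1/(7*(-1/9) - 374) = 1/(-7/9 - 374) = 1/(-3373/9) = -9/3373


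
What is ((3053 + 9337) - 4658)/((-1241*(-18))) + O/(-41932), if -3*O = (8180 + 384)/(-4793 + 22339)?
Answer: 711099590731/2054366865342 ≈ 0.34614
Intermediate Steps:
O = -4282/26319 (O = -(8180 + 384)/(3*(-4793 + 22339)) = -8564/(3*17546) = -⅓*4282/8773 = -4282/26319 ≈ -0.16270)
((3053 + 9337) - 4658)/((-1241*(-18))) + O/(-41932) = ((3053 + 9337) - 4658)/((-1241*(-18))) - 4282/26319/(-41932) = (12390 - 4658)/22338 - 4282/26319*(-1/41932) = 7732*(1/22338) + 2141/551804154 = 3866/11169 + 2141/551804154 = 711099590731/2054366865342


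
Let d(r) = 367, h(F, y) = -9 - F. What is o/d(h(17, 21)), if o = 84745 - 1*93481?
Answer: -8736/367 ≈ -23.804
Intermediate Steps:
o = -8736 (o = 84745 - 93481 = -8736)
o/d(h(17, 21)) = -8736/367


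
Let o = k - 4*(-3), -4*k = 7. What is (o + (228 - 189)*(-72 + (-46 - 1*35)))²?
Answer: 567725929/16 ≈ 3.5483e+7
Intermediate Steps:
k = -7/4 (k = -¼*7 = -7/4 ≈ -1.7500)
o = 41/4 (o = -7/4 - 4*(-3) = -7/4 + 12 = 41/4 ≈ 10.250)
(o + (228 - 189)*(-72 + (-46 - 1*35)))² = (41/4 + (228 - 189)*(-72 + (-46 - 1*35)))² = (41/4 + 39*(-72 + (-46 - 35)))² = (41/4 + 39*(-72 - 81))² = (41/4 + 39*(-153))² = (41/4 - 5967)² = (-23827/4)² = 567725929/16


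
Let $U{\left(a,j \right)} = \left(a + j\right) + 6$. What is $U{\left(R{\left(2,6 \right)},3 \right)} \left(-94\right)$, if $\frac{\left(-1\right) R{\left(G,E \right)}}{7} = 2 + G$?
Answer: $1786$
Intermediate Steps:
$R{\left(G,E \right)} = -14 - 7 G$ ($R{\left(G,E \right)} = - 7 \left(2 + G\right) = -14 - 7 G$)
$U{\left(a,j \right)} = 6 + a + j$
$U{\left(R{\left(2,6 \right)},3 \right)} \left(-94\right) = \left(6 - 28 + 3\right) \left(-94\right) = \left(-19\right) \left(-94\right) = 1786$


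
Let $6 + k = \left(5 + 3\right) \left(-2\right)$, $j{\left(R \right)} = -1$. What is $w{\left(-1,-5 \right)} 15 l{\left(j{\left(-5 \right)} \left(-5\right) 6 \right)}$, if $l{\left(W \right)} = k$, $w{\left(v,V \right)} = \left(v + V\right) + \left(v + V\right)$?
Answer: $3960$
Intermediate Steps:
$w{\left(v,V \right)} = 2 V + 2 v$ ($w{\left(v,V \right)} = \left(V + v\right) + \left(V + v\right) = 2 V + 2 v$)
$k = -22$ ($k = -6 + \left(5 + 3\right) \left(-2\right) = -6 + 8 \left(-2\right) = -6 - 16 = -22$)
$l{\left(W \right)} = -22$
$w{\left(-1,-5 \right)} 15 l{\left(j{\left(-5 \right)} \left(-5\right) 6 \right)} = \left(2 \left(-5\right) + 2 \left(-1\right)\right) 15 \left(-22\right) = \left(-10 - 2\right) 15 \left(-22\right) = \left(-12\right) 15 \left(-22\right) = \left(-180\right) \left(-22\right) = 3960$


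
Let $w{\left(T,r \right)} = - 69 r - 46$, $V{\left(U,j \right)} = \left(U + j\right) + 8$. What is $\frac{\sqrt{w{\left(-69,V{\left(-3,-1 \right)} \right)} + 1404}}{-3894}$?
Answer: $- \frac{\sqrt{1082}}{3894} \approx -0.0084473$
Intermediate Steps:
$V{\left(U,j \right)} = 8 + U + j$
$w{\left(T,r \right)} = -46 - 69 r$
$\frac{\sqrt{w{\left(-69,V{\left(-3,-1 \right)} \right)} + 1404}}{-3894} = \frac{\sqrt{\left(-46 - 69 \left(8 - 3 - 1\right)\right) + 1404}}{-3894} = \sqrt{\left(-46 - 276\right) + 1404} \left(- \frac{1}{3894}\right) = \sqrt{-322 + 1404} \left(- \frac{1}{3894}\right) = \sqrt{1082} \left(- \frac{1}{3894}\right) = - \frac{\sqrt{1082}}{3894}$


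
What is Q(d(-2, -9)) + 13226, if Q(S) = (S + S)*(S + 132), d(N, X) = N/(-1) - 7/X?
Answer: 1131956/81 ≈ 13975.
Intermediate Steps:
d(N, X) = -N - 7/X (d(N, X) = N*(-1) - 7/X = -N - 7/X)
Q(S) = 2*S*(132 + S) (Q(S) = (2*S)*(132 + S) = 2*S*(132 + S))
Q(d(-2, -9)) + 13226 = 2*(-1*(-2) - 7/(-9))*(132 + (-1*(-2) - 7/(-9))) + 13226 = 2*(2 - 7*(-⅑))*(132 + (2 - 7*(-⅑))) + 13226 = 2*(2 + 7/9)*(132 + (2 + 7/9)) + 13226 = 2*(25/9)*(132 + 25/9) + 13226 = 2*(25/9)*(1213/9) + 13226 = 60650/81 + 13226 = 1131956/81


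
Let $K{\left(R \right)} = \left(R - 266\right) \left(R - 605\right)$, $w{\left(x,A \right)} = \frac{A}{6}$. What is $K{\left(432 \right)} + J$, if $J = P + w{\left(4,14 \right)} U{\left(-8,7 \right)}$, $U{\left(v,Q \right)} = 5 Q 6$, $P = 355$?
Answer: $-27873$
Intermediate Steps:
$w{\left(x,A \right)} = \frac{A}{6}$ ($w{\left(x,A \right)} = A \frac{1}{6} = \frac{A}{6}$)
$U{\left(v,Q \right)} = 30 Q$
$K{\left(R \right)} = \left(-605 + R\right) \left(-266 + R\right)$ ($K{\left(R \right)} = \left(-266 + R\right) \left(-605 + R\right) = \left(-605 + R\right) \left(-266 + R\right)$)
$J = 845$ ($J = 355 + \frac{1}{6} \cdot 14 \cdot 30 \cdot 7 = 355 + \frac{7}{3} \cdot 210 = 355 + 490 = 845$)
$K{\left(432 \right)} + J = \left(160930 + 432^{2} - 376272\right) + 845 = \left(160930 + 186624 - 376272\right) + 845 = -28718 + 845 = -27873$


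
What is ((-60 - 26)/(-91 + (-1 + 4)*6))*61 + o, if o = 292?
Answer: 26562/73 ≈ 363.86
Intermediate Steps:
((-60 - 26)/(-91 + (-1 + 4)*6))*61 + o = ((-60 - 26)/(-91 + (-1 + 4)*6))*61 + 292 = -86/(-91 + 3*6)*61 + 292 = -86/(-91 + 18)*61 + 292 = -86/(-73)*61 + 292 = -86*(-1/73)*61 + 292 = (86/73)*61 + 292 = 5246/73 + 292 = 26562/73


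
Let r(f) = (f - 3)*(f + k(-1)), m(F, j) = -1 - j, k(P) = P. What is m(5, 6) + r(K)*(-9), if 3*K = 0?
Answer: -34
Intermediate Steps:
K = 0 (K = (⅓)*0 = 0)
r(f) = (-1 + f)*(-3 + f) (r(f) = (f - 3)*(f - 1) = (-3 + f)*(-1 + f) = (-1 + f)*(-3 + f))
m(5, 6) + r(K)*(-9) = (-1 - 1*6) + (3 + 0² - 4*0)*(-9) = (-1 - 6) + (3 + 0 + 0)*(-9) = -7 + 3*(-9) = -7 - 27 = -34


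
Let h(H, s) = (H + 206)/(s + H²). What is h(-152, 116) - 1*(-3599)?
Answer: 1547571/430 ≈ 3599.0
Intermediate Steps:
h(H, s) = (206 + H)/(s + H²)
h(-152, 116) - 1*(-3599) = (206 - 152)/(116 + (-152)²) - 1*(-3599) = 54/(116 + 23104) + 3599 = 54/23220 + 3599 = (1/23220)*54 + 3599 = 1/430 + 3599 = 1547571/430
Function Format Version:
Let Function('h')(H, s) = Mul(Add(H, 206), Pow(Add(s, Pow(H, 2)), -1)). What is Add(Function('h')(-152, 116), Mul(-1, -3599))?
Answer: Rational(1547571, 430) ≈ 3599.0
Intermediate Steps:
Function('h')(H, s) = Mul(Pow(Add(s, Pow(H, 2)), -1), Add(206, H)) (Function('h')(H, s) = Mul(Add(206, H), Pow(Add(s, Pow(H, 2)), -1)) = Mul(Pow(Add(s, Pow(H, 2)), -1), Add(206, H)))
Add(Function('h')(-152, 116), Mul(-1, -3599)) = Add(Mul(Pow(Add(116, Pow(-152, 2)), -1), Add(206, -152)), Mul(-1, -3599)) = Add(Mul(Pow(Add(116, 23104), -1), 54), 3599) = Add(Mul(Pow(23220, -1), 54), 3599) = Add(Mul(Rational(1, 23220), 54), 3599) = Add(Rational(1, 430), 3599) = Rational(1547571, 430)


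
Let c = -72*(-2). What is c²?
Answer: 20736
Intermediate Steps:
c = 144
c² = 144² = 20736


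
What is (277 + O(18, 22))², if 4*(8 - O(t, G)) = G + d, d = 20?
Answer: 301401/4 ≈ 75350.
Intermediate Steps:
O(t, G) = 3 - G/4 (O(t, G) = 8 - (G + 20)/4 = 8 - (20 + G)/4 = 8 + (-5 - G/4) = 3 - G/4)
(277 + O(18, 22))² = (277 + (3 - ¼*22))² = (277 + (3 - 11/2))² = (277 - 5/2)² = (549/2)² = 301401/4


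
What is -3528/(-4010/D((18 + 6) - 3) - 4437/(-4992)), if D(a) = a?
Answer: 123282432/6641581 ≈ 18.562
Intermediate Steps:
-3528/(-4010/D((18 + 6) - 3) - 4437/(-4992)) = -3528/(-4010/((18 + 6) - 3) - 4437/(-4992)) = -3528/(-4010/(24 - 3) - 4437*(-1/4992)) = -3528/(-4010/21 + 1479/1664) = -3528/(-6641581/34944) = -3528*(-34944/6641581) = 123282432/6641581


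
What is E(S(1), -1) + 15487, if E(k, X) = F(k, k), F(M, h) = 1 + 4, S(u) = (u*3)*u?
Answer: 15492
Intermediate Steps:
S(u) = 3*u² (S(u) = (3*u)*u = 3*u²)
F(M, h) = 5
E(k, X) = 5
E(S(1), -1) + 15487 = 5 + 15487 = 15492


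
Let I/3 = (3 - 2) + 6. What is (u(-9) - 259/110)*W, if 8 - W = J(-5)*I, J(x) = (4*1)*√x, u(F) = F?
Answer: -4996/55 + 52458*I*√5/55 ≈ -90.836 + 2132.7*I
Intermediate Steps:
J(x) = 4*√x
I = 21 (I = 3*((3 - 2) + 6) = 3*(1 + 6) = 3*7 = 21)
W = 8 - 84*I*√5 (W = 8 - 4*√(-5)*21 = 8 - 4*(I*√5)*21 = 8 - 4*I*√5*21 = 8 - 84*I*√5 ≈ 8.0 - 187.83*I)
(u(-9) - 259/110)*W = (-9 - 259/110)*(8 - 84*I*√5) = -1249*(8 - 84*I*√5)/110 = -4996/55 + 52458*I*√5/55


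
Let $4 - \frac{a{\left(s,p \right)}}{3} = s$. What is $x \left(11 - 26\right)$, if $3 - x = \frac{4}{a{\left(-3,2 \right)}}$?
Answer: $- \frac{295}{7} \approx -42.143$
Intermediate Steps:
$a{\left(s,p \right)} = 12 - 3 s$
$x = \frac{59}{21}$ ($x = 3 - \frac{4}{12 - -9} = 3 - \frac{4}{12 + 9} = 3 - \frac{4}{21} = \frac{59}{21} \approx 2.8095$)
$x \left(11 - 26\right) = \frac{59 \left(11 - 26\right)}{21} = \frac{59}{21} \left(-15\right) = - \frac{295}{7}$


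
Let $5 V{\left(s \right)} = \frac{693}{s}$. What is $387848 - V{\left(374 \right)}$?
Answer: $\frac{65934097}{170} \approx 3.8785 \cdot 10^{5}$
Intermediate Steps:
$V{\left(s \right)} = \frac{693}{5 s}$ ($V{\left(s \right)} = \frac{693 \frac{1}{s}}{5} = \frac{693}{5 s}$)
$387848 - V{\left(374 \right)} = 387848 - \frac{693}{5 \cdot 374} = 387848 - \frac{693}{5} \cdot \frac{1}{374} = 387848 - \frac{63}{170} = \frac{65934097}{170}$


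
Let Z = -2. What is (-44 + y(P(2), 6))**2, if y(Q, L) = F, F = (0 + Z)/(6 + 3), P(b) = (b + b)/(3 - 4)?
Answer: 158404/81 ≈ 1955.6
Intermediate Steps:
P(b) = -2*b (P(b) = (2*b)/(-1) = (2*b)*(-1) = -2*b)
F = -2/9 (F = (0 - 2)/(6 + 3) = -2/9 ≈ -0.22222)
y(Q, L) = -2/9
(-44 + y(P(2), 6))**2 = (-44 - 2/9)**2 = (-398/9)**2 = 158404/81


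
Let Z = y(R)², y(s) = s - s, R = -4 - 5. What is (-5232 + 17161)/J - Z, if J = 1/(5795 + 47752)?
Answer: 638762163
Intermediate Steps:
R = -9
y(s) = 0
J = 1/53547 ≈ 1.8675e-5
Z = 0 (Z = 0² = 0)
(-5232 + 17161)/J - Z = (-5232 + 17161)/(1/53547) - 1*0 = 11929*53547 + 0 = 638762163 + 0 = 638762163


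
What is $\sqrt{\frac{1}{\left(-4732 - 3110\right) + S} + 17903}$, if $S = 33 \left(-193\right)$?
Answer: $\frac{2 \sqrt{100432110257}}{4737} \approx 133.8$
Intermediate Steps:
$S = -6369$
$\sqrt{\frac{1}{\left(-4732 - 3110\right) + S} + 17903} = \sqrt{\frac{1}{\left(-4732 - 3110\right) - 6369} + 17903} = \sqrt{\frac{1}{-7842 - 6369} + 17903} = \sqrt{\frac{1}{-14211} + 17903} = \sqrt{- \frac{1}{14211} + 17903} = \sqrt{\frac{254419532}{14211}} = \frac{2 \sqrt{100432110257}}{4737}$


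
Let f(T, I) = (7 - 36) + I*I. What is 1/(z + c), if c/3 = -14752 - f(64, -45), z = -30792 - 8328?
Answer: -1/89364 ≈ -1.1190e-5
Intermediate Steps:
f(T, I) = -29 + I²
z = -39120
c = -50244 (c = 3*(-14752 - (-29 + (-45)²)) = 3*(-14752 - (-29 + 2025)) = 3*(-14752 - 1*1996) = 3*(-14752 - 1996) = 3*(-16748) = -50244)
1/(z + c) = 1/(-39120 - 50244) = 1/(-89364) = -1/89364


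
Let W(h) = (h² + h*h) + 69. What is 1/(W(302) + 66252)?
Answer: 1/248729 ≈ 4.0204e-6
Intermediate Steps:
W(h) = 69 + 2*h² (W(h) = (h² + h²) + 69 = 2*h² + 69 = 69 + 2*h²)
1/(W(302) + 66252) = 1/((69 + 2*302²) + 66252) = 1/((69 + 2*91204) + 66252) = 1/((69 + 182408) + 66252) = 1/(182477 + 66252) = 1/248729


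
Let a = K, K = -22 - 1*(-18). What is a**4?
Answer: 256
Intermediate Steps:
K = -4 (K = -22 + 18 = -4)
a = -4
a**4 = (-4)**4 = 256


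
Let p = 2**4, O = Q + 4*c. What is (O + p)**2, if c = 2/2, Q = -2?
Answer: 324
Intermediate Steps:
c = 1 (c = 2*(1/2) = 1)
O = 2 (O = -2 + 4*1 = -2 + 4 = 2)
p = 16
(O + p)**2 = (2 + 16)**2 = 18**2 = 324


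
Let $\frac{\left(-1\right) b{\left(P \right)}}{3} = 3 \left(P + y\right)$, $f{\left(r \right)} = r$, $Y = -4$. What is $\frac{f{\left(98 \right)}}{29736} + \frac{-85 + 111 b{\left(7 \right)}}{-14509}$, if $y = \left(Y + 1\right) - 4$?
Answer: $\frac{282103}{30817116} \approx 0.0091541$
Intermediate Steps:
$y = -7$ ($y = \left(-4 + 1\right) - 4 = -3 - 4 = -7$)
$b{\left(P \right)} = 63 - 9 P$ ($b{\left(P \right)} = - 3 \cdot 3 \left(P - 7\right) = - 3 \cdot 3 \left(-7 + P\right) = - 3 \left(-21 + 3 P\right) = 63 - 9 P$)
$\frac{f{\left(98 \right)}}{29736} + \frac{-85 + 111 b{\left(7 \right)}}{-14509} = \frac{98}{29736} + \frac{-85 + 111 \left(63 - 63\right)}{-14509} = 98 \cdot \frac{1}{29736} + \left(-85 + 111 \left(63 - 63\right)\right) \left(- \frac{1}{14509}\right) = \frac{7}{2124} + \left(-85 + 111 \cdot 0\right) \left(- \frac{1}{14509}\right) = \frac{7}{2124} + \left(-85 + 0\right) \left(- \frac{1}{14509}\right) = \frac{7}{2124} - - \frac{85}{14509} = \frac{7}{2124} + \frac{85}{14509} = \frac{282103}{30817116}$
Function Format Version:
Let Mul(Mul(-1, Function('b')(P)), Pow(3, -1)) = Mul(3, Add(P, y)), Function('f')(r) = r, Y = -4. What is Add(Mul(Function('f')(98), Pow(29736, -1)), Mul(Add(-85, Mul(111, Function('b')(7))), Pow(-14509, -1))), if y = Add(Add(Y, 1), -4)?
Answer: Rational(282103, 30817116) ≈ 0.0091541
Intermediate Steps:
y = -7 (y = Add(Add(-4, 1), -4) = Add(-3, -4) = -7)
Function('b')(P) = Add(63, Mul(-9, P)) (Function('b')(P) = Mul(-3, Mul(3, Add(P, -7))) = Mul(-3, Mul(3, Add(-7, P))) = Mul(-3, Add(-21, Mul(3, P))) = Add(63, Mul(-9, P)))
Add(Mul(Function('f')(98), Pow(29736, -1)), Mul(Add(-85, Mul(111, Function('b')(7))), Pow(-14509, -1))) = Add(Mul(98, Pow(29736, -1)), Mul(Add(-85, Mul(111, Add(63, Mul(-9, 7)))), Pow(-14509, -1))) = Add(Mul(98, Rational(1, 29736)), Mul(Add(-85, Mul(111, Add(63, -63))), Rational(-1, 14509))) = Add(Rational(7, 2124), Mul(Add(-85, Mul(111, 0)), Rational(-1, 14509))) = Add(Rational(7, 2124), Mul(Add(-85, 0), Rational(-1, 14509))) = Add(Rational(7, 2124), Mul(-85, Rational(-1, 14509))) = Add(Rational(7, 2124), Rational(85, 14509)) = Rational(282103, 30817116)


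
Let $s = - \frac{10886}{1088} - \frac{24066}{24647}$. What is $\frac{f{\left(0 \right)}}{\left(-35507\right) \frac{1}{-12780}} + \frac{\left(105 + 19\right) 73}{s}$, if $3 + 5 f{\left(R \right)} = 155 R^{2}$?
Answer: $- \frac{615796506585436}{746892408025} \approx -824.48$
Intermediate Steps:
$s = - \frac{21035075}{1915424}$ ($s = \left(-10886\right) \frac{1}{1088} - \frac{3438}{3521} = - \frac{5443}{544} - \frac{3438}{3521} = - \frac{21035075}{1915424} \approx -10.982$)
$f{\left(R \right)} = - \frac{3}{5} + 31 R^{2}$ ($f{\left(R \right)} = - \frac{3}{5} + \frac{155 R^{2}}{5} = - \frac{3}{5} + 31 R^{2}$)
$\frac{f{\left(0 \right)}}{\left(-35507\right) \frac{1}{-12780}} + \frac{\left(105 + 19\right) 73}{s} = \frac{- \frac{3}{5} + 31 \cdot 0^{2}}{\left(-35507\right) \frac{1}{-12780}} + \frac{\left(105 + 19\right) 73}{- \frac{21035075}{1915424}} = \frac{- \frac{3}{5} + 31 \cdot 0}{\left(-35507\right) \left(- \frac{1}{12780}\right)} + 124 \cdot 73 \left(- \frac{1915424}{21035075}\right) = \frac{- \frac{3}{5} + 0}{\frac{35507}{12780}} + 9052 \left(- \frac{1915424}{21035075}\right) = \left(- \frac{3}{5}\right) \frac{12780}{35507} - \frac{17338418048}{21035075} = - \frac{7668}{35507} - \frac{17338418048}{21035075} = - \frac{615796506585436}{746892408025}$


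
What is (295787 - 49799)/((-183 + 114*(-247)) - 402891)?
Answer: -20499/35936 ≈ -0.57043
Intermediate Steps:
(295787 - 49799)/((-183 + 114*(-247)) - 402891) = 245988/((-183 - 28158) - 402891) = 245988/(-28341 - 402891) = 245988/(-431232) = 245988*(-1/431232) = -20499/35936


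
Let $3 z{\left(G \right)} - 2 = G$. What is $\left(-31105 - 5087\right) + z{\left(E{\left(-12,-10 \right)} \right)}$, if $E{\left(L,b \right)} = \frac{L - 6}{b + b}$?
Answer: $- \frac{1085731}{30} \approx -36191.0$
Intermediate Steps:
$E{\left(L,b \right)} = \frac{-6 + L}{2 b}$
$z{\left(G \right)} = \frac{2}{3} + \frac{G}{3}$
$\left(-31105 - 5087\right) + z{\left(E{\left(-12,-10 \right)} \right)} = \left(-31105 - 5087\right) + \left(\frac{2}{3} + \frac{\frac{1}{2} \frac{1}{-10} \left(-6 - 12\right)}{3}\right) = -36192 + \left(\frac{2}{3} + \frac{\frac{1}{2} \left(- \frac{1}{10}\right) \left(-18\right)}{3}\right) = -36192 + \left(\frac{2}{3} + \frac{1}{3} \cdot \frac{9}{10}\right) = -36192 + \left(\frac{2}{3} + \frac{3}{10}\right) = -36192 + \frac{29}{30} = - \frac{1085731}{30}$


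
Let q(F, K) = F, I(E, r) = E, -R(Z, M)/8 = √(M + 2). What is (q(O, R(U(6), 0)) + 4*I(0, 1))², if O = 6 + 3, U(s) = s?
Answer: 81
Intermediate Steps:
R(Z, M) = -8*√(2 + M) (R(Z, M) = -8*√(M + 2) = -8*√(2 + M))
O = 9
(q(O, R(U(6), 0)) + 4*I(0, 1))² = (9 + 4*0)² = (9 + 0)² = 9² = 81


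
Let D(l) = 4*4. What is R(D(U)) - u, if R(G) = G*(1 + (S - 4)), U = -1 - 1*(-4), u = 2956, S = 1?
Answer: -2988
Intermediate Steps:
U = 3 (U = -1 + 4 = 3)
D(l) = 16
R(G) = -2*G (R(G) = G*(1 + (1 - 4)) = G*(1 - 3) = G*(-2) = -2*G)
R(D(U)) - u = -2*16 - 1*2956 = -32 - 2956 = -2988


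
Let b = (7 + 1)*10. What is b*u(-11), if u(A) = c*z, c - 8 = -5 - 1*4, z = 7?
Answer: -560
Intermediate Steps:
c = -1 (c = 8 + (-5 - 1*4) = 8 + (-5 - 4) = 8 - 9 = -1)
b = 80 (b = 8*10 = 80)
u(A) = -7 (u(A) = -1*7 = -7)
b*u(-11) = 80*(-7) = -560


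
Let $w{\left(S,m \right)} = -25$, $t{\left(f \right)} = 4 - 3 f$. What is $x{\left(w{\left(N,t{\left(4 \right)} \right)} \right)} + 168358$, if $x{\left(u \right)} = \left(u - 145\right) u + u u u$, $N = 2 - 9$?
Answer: $156983$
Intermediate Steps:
$N = -7$
$x{\left(u \right)} = u^{3} + u \left(-145 + u\right)$ ($x{\left(u \right)} = \left(u - 145\right) u + u^{2} u = \left(-145 + u\right) u + u^{3} = u \left(-145 + u\right) + u^{3} = u^{3} + u \left(-145 + u\right)$)
$x{\left(w{\left(N,t{\left(4 \right)} \right)} \right)} + 168358 = - 25 \left(-145 - 25 + \left(-25\right)^{2}\right) + 168358 = - 25 \left(-145 - 25 + 625\right) + 168358 = \left(-25\right) 455 + 168358 = -11375 + 168358 = 156983$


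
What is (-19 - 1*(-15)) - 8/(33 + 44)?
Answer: -316/77 ≈ -4.1039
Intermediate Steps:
(-19 - 1*(-15)) - 8/(33 + 44) = (-19 + 15) - 8/77 = -4 - 8*1/77 = -4 - 8/77 = -316/77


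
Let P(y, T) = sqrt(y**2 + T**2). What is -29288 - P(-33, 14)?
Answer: -29288 - sqrt(1285) ≈ -29324.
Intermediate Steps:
P(y, T) = sqrt(T**2 + y**2)
-29288 - P(-33, 14) = -29288 - sqrt(14**2 + (-33)**2) = -29288 - sqrt(196 + 1089) = -29288 - sqrt(1285)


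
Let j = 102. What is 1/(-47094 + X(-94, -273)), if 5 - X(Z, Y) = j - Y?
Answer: -1/47464 ≈ -2.1069e-5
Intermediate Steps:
X(Z, Y) = -97 + Y (X(Z, Y) = 5 - (102 - Y) = 5 + (-102 + Y) = -97 + Y)
1/(-47094 + X(-94, -273)) = 1/(-47094 + (-97 - 273)) = 1/(-47094 - 370) = 1/(-47464) = -1/47464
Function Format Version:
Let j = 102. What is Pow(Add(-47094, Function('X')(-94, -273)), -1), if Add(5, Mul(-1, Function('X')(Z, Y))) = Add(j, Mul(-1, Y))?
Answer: Rational(-1, 47464) ≈ -2.1069e-5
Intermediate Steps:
Function('X')(Z, Y) = Add(-97, Y) (Function('X')(Z, Y) = Add(5, Mul(-1, Add(102, Mul(-1, Y)))) = Add(5, Add(-102, Y)) = Add(-97, Y))
Pow(Add(-47094, Function('X')(-94, -273)), -1) = Pow(Add(-47094, Add(-97, -273)), -1) = Pow(Add(-47094, -370), -1) = Pow(-47464, -1) = Rational(-1, 47464)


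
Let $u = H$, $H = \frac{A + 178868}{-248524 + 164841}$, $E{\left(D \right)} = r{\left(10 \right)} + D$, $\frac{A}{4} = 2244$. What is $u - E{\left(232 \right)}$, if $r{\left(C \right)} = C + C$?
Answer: $- \frac{21275960}{83683} \approx -254.24$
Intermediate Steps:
$A = 8976$ ($A = 4 \cdot 2244 = 8976$)
$r{\left(C \right)} = 2 C$
$E{\left(D \right)} = 20 + D$ ($E{\left(D \right)} = 2 \cdot 10 + D = 20 + D$)
$H = - \frac{187844}{83683}$ ($H = \frac{8976 + 178868}{-248524 + 164841} = \frac{187844}{-83683} = 187844 \left(- \frac{1}{83683}\right) = - \frac{187844}{83683} \approx -2.2447$)
$u = - \frac{187844}{83683} \approx -2.2447$
$u - E{\left(232 \right)} = - \frac{187844}{83683} - \left(20 + 232\right) = - \frac{187844}{83683} - 252 = - \frac{21275960}{83683}$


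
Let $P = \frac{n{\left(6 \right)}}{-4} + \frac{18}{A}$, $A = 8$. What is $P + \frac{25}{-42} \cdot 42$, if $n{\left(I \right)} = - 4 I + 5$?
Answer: $-18$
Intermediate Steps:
$n{\left(I \right)} = 5 - 4 I$
$P = 7$ ($P = \frac{5 - 24}{-4} + \frac{18}{8} = \left(5 - 24\right) \left(- \frac{1}{4}\right) + 18 \cdot \frac{1}{8} = \left(-19\right) \left(- \frac{1}{4}\right) + \frac{9}{4} = \frac{19}{4} + \frac{9}{4} = 7$)
$P + \frac{25}{-42} \cdot 42 = 7 + \frac{25}{-42} \cdot 42 = 7 + 25 \left(- \frac{1}{42}\right) 42 = 7 - 25 = -18$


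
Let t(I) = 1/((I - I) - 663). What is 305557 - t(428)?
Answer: 202584292/663 ≈ 3.0556e+5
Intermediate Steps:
t(I) = -1/663 (t(I) = 1/(0 - 663) = 1/(-663) = -1/663)
305557 - t(428) = 305557 - 1*(-1/663) = 305557 + 1/663 = 202584292/663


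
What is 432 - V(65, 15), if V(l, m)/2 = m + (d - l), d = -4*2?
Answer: 548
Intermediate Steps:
d = -8
V(l, m) = -16 - 2*l + 2*m (V(l, m) = 2*(m + (-8 - l)) = 2*(-8 + m - l) = -16 - 2*l + 2*m)
432 - V(65, 15) = 432 - (-16 - 2*65 + 2*15) = 432 - (-16 - 130 + 30) = 432 - 1*(-116) = 432 + 116 = 548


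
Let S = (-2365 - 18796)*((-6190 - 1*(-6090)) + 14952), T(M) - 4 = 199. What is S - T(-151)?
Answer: -314283375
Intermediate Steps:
T(M) = 203 (T(M) = 4 + 199 = 203)
S = -314283172 (S = -21161*((-6190 + 6090) + 14952) = -21161*(-100 + 14952) = -21161*14852 = -314283172)
S - T(-151) = -314283172 - 1*203 = -314283172 - 203 = -314283375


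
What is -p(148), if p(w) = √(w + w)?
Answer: -2*√74 ≈ -17.205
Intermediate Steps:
p(w) = √2*√w (p(w) = √(2*w) = √2*√w)
-p(148) = -√2*√148 = -√2*2*√37 = -2*√74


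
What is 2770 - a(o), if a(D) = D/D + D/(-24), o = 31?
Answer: 66487/24 ≈ 2770.3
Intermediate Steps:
a(D) = 1 - D/24 (a(D) = 1 + D*(-1/24) = 1 - D/24)
2770 - a(o) = 2770 - (1 - 1/24*31) = 2770 - (1 - 31/24) = 2770 - 1*(-7/24) = 2770 + 7/24 = 66487/24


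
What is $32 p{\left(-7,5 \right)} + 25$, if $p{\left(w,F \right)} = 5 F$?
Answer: $825$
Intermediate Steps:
$32 p{\left(-7,5 \right)} + 25 = 32 \cdot 5 \cdot 5 + 25 = 32 \cdot 25 + 25 = 800 + 25 = 825$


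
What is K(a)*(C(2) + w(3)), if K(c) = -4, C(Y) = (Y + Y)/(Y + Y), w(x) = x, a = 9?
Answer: -16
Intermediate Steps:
C(Y) = 1 (C(Y) = (2*Y)/((2*Y)) = (2*Y)*(1/(2*Y)) = 1)
K(a)*(C(2) + w(3)) = -4*(1 + 3) = -4*4 = -16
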